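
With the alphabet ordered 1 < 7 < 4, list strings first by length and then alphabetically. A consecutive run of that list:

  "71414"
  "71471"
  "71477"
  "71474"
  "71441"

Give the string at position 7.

71444

Stepping forward 2 times from 71441: 71441 → 71447, then the target.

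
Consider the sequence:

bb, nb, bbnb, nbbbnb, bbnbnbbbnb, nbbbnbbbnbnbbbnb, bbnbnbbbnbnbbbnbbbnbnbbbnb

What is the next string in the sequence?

nbbbnbbbnbnbbbnbbbnbnbbbnbnbbbnbbbnbnbbbnb

Each term (from the third on) is the two preceding terms concatenated in order: term 3 = bb·nb = bbnb.
So term 8 is nbbbnbbbnbnbbbnb·bbnbnbbbnbnbbbnbbbnbnbbbnb.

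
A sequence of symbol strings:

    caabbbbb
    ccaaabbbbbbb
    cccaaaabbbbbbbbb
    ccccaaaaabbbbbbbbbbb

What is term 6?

ccccccaaaaaaabbbbbbbbbbbbbbb

The n-th term is n-1 c's then n a's then 2n+1 b's, where the shown terms are n = 2, 3, 4, 5.
For term 6, n = 7, so the run lengths are 6, 7, 15.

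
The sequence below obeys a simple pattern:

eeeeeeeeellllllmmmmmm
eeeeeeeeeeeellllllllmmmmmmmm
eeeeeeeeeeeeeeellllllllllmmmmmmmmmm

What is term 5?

The n-th term is 3n e's then 2n l's then 2n m's, where the shown terms are n = 3, 4, 5.
For term 5, n = 7, so the run lengths are 21, 14, 14.

eeeeeeeeeeeeeeeeeeeeellllllllllllllmmmmmmmmmmmmmm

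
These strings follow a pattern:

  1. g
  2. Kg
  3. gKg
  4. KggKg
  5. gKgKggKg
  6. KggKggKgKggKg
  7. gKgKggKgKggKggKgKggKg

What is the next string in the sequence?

KggKggKgKggKggKgKggKgKggKggKgKggKg

From term 3 onward, concatenate the second-to-last term with the last: g·Kg = gKg, Kg·gKg = KggKg, …
Continuing: KggKggKgKggKg · gKgKggKgKggKggKgKggKg gives term 8.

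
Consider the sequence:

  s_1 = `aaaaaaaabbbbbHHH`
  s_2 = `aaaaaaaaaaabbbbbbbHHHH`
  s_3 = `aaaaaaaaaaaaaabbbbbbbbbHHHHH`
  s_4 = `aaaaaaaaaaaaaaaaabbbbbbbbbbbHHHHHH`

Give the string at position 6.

Each string has the form a^{3n+2} b^{2n+1} H^{n+1}, where the shown terms are n = 2, 3, 4, 5.
At n = 7 the blocks have lengths 23, 15, 8.

aaaaaaaaaaaaaaaaaaaaaaabbbbbbbbbbbbbbbHHHHHHHH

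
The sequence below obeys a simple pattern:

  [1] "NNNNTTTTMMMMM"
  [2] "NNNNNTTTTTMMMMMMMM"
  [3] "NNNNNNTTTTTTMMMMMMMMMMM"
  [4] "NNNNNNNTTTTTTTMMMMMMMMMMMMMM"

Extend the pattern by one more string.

NNNNNNNNTTTTTTTTMMMMMMMMMMMMMMMMM

Term n consists of n+2 N's, followed by n+2 T's, followed by 3n-1 M's, where the shown terms are n = 2, 3, 4, 5.
Setting n = 6 gives 8, 8, 17 characters in each block.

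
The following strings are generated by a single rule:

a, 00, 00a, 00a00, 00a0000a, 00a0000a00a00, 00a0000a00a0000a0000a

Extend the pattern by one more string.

00a0000a00a0000a0000a00a0000a00a00

This is a Fibonacci-style word recurrence s(k) = s(k−1)·s(k−2): e.g. 00·a = 00a.
Continuing: 00a0000a00a0000a0000a · 00a0000a00a00 gives term 8.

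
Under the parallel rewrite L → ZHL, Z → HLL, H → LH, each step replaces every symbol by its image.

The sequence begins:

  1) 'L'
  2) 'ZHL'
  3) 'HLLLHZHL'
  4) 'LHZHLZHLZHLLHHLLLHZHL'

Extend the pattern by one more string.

ZHLLHHLLLHZHLHLLLHZHLHLLLHZHLZHLLHLHZHLZHLZHLLHHLLLHZHL

Applying the rule to each of the 21 symbols of LHZHLZHLZHLLHHLLLHZHL gives the pieces ZHL LH HLL LH ZHL HLL LH ZHL HLL LH ZHL ZHL LH LH ZHL ZHL ZHL LH HLL LH ZHL, which concatenate to the answer.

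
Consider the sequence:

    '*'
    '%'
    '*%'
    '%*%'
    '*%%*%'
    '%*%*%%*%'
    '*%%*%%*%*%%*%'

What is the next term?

From term 3 onward, concatenate the second-to-last term with the last: *·% = *%, %·*% = %*%, …
Continuing: %*%*%%*% · *%%*%%*%*%%*% gives term 8.

%*%*%%*%*%%*%%*%*%%*%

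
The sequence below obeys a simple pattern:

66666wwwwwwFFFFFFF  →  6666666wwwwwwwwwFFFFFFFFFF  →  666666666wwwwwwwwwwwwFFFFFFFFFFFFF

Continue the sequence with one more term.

66666666666wwwwwwwwwwwwwwwFFFFFFFFFFFFFFFF

The n-th term is 2n+1 6's then 3n w's then 3n+1 F's, where the shown terms are n = 2, 3, 4.
Setting n = 5 gives 11, 15, 16 characters in each block.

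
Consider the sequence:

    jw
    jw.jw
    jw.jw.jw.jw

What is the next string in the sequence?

jw.jw.jw.jw.jw.jw.jw.jw

Each string is two copies of the previous one joined by '.'.
So the next term is two copies of jw.jw.jw.jw with '.' between the halves.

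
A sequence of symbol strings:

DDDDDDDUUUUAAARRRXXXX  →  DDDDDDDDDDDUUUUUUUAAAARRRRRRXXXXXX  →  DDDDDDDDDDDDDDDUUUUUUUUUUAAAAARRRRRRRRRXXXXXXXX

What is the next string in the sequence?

DDDDDDDDDDDDDDDDDDDUUUUUUUUUUUUUAAAAAARRRRRRRRRRRRXXXXXXXXXX

Term n consists of 4n+3 D's, followed by 3n+1 U's, followed by n+2 A's, followed by 3n R's, followed by 2n+2 X's (n = 1, 2, …).
At n = 4 the blocks have lengths 19, 13, 6, 12, 10.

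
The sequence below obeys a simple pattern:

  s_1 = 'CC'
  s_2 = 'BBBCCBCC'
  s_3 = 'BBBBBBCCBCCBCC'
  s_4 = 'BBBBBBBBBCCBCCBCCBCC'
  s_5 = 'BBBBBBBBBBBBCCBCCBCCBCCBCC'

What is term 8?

s(k+1) = BBB·s(k)·BCC, so each term gains BBB as a prefix and BCC as a suffix.
From BBBBBBBBBBBBCCBCCBCCBCCBCC, 3 further steps: BBBBBBBBBBBBCCBCCBCCBCCBCC → BBBBBBBBBBBBBBBCCBCCBCCBCCBCCBCC → BBBBBBBBBBBBBBBBBBCCBCCBCCBCCBCCBCCBCC → (answer).

BBBBBBBBBBBBBBBBBBBBBCCBCCBCCBCCBCCBCCBCCBCC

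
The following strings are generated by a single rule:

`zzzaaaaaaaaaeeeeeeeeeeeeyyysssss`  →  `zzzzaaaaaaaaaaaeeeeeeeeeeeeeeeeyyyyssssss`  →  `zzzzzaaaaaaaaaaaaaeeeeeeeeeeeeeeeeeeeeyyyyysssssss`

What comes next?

Each string has the form z^{n} a^{2n+3} e^{4n} y^{n} s^{n+2}, where the shown terms are n = 3, 4, 5.
At n = 6 the blocks have lengths 6, 15, 24, 6, 8.

zzzzzzaaaaaaaaaaaaaaaeeeeeeeeeeeeeeeeeeeeeeeeyyyyyyssssssss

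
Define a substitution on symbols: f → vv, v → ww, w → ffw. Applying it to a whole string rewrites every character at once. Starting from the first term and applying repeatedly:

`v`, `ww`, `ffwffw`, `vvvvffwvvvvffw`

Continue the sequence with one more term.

Rewriting the 14 symbols of vvvvffwvvvvffw one by one yields ww ww ww ww vv vv ffw ww ww ww ww vv vv ffw; concatenated:

wwwwwwwwvvvvffwwwwwwwwwvvvvffw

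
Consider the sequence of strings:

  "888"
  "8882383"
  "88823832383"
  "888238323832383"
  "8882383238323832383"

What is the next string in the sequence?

Every step adds 2383 to the end: s(k+1) = s(k)·2383.
Applying this once more to 8882383238323832383:

88823832383238323832383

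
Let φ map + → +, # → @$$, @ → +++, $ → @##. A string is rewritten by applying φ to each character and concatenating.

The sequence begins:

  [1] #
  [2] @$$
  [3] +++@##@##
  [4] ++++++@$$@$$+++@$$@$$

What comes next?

+++++++++@##@##+++@##@##++++++@##@##+++@##@##

φ(++++++@$$@$$+++@$$@$$) expands symbol-by-symbol to + + + + + + +++ @## @## +++ @## @## + + + +++ @## @## +++ @## @##; joining the 21 pieces gives the next term.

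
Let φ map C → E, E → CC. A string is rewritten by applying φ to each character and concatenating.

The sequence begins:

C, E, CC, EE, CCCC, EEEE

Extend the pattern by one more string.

Expanding EEEE: E→CC, E→CC, E→CC, E→CC. Concatenated: CC CC CC CC.

CCCCCCCC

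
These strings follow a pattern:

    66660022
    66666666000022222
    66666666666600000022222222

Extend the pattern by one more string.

Reading off run lengths: 6 runs 4, 8, 12; 0 runs 2, 4, 6; 2 runs 2, 5, 8 — each is linear in n (n = 1, 2, …).
At n = 4 the blocks have lengths 16, 8, 11.

66666666666666660000000022222222222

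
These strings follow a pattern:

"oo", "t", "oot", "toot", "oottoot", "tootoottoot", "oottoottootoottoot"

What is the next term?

tootoottootoottoottootoottoot

Each term (from the third on) is the two preceding terms concatenated in order: term 3 = oo·t = oot.
Continuing: tootoottoot · oottoottootoottoot gives term 8.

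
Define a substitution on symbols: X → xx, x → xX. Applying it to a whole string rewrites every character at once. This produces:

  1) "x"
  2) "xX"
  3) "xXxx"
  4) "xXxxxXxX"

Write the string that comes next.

xXxxxXxXxXxxxXxx

Rewriting each symbol of xXxxxXxX: x→xX, X→xx, x→xX, x→xX, x→xX, X→xx, x→xX, X→xx, which concatenates to xX xx xX xX xX xx xX xx.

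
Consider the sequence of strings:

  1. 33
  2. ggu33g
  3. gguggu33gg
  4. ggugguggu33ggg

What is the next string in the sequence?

s(k+1) = ggu·s(k)·g, so each term gains ggu as a prefix and g as a suffix.
One more step from ggugguggu33ggg gives the answer.

gguggugguggu33gggg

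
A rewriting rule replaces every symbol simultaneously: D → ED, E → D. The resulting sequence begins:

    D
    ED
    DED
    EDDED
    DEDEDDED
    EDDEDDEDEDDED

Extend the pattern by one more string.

DEDEDDEDEDDEDDEDEDDED

Applying the rule to each of the 13 symbols of EDDEDDEDEDDED gives the pieces D ED ED D ED ED D ED D ED ED D ED, which concatenate to the answer.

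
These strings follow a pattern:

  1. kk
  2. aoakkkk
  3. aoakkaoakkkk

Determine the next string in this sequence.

Each term is the previous one with aoakk prepended.
One more step from aoakkaoakkkk gives the answer.

aoakkaoakkaoakkkk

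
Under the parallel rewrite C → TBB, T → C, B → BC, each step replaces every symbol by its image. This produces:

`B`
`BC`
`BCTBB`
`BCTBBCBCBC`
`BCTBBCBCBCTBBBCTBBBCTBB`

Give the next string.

Applying the rule to each of the 23 symbols of BCTBBCBCBCTBBBCTBBBCTBB gives the pieces BC TBB C BC BC TBB BC TBB BC TBB C BC BC BC TBB C BC BC BC TBB C BC BC, which concatenate to the answer.

BCTBBCBCBCTBBBCTBBBCTBBCBCBCBCTBBCBCBCBCTBBCBCBC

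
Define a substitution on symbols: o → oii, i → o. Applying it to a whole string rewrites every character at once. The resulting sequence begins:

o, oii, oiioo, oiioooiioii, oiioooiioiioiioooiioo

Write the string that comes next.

φ(oiioooiioiioiioooiioo) expands symbol-by-symbol to oii o o oii oii oii o o oii o o oii o o oii oii oii o o oii oii; joining the 21 pieces gives the next term.

oiioooiioiioiioooiioooiioooiioiioiioooiioii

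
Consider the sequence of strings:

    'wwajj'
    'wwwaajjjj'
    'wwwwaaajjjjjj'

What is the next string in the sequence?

Term n consists of n+1 w's, followed by n a's, followed by 2n j's (n = 1, 2, …).
At n = 4 the blocks have lengths 5, 4, 8.

wwwwwaaaajjjjjjjj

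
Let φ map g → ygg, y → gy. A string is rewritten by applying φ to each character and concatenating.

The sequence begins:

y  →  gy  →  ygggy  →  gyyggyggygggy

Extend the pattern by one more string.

Replace each of the 13 characters of gyyggyggygggy in place — ygg gy gy ygg ygg gy ygg ygg gy ygg ygg ygg gy — and concatenate.

ygggygyyggygggyyggygggyyggyggygggy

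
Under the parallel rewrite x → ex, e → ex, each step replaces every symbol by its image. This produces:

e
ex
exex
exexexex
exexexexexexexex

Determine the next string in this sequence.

Rewriting the 16 symbols of exexexexexexexex one by one yields ex ex ex ex ex ex ex ex ex ex ex ex ex ex ex ex; concatenated:

exexexexexexexexexexexexexexexex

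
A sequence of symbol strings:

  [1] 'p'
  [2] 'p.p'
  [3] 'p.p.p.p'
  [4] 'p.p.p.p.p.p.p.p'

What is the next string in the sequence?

s(k+1) = s(k)·.·s(k) — each term doubles the last with '.' between the halves.
So the next term is two copies of p.p.p.p.p.p.p.p with '.' between the halves.

p.p.p.p.p.p.p.p.p.p.p.p.p.p.p.p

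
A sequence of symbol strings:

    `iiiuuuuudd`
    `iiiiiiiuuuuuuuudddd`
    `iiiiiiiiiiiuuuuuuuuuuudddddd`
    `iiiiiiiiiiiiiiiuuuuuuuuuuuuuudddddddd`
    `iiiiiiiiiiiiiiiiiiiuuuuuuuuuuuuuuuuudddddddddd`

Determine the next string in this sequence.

Term n consists of 4n-1 i's, followed by 3n+2 u's, followed by 2n d's (n = 1, 2, …).
For the next term, n = 6, so the run lengths are 23, 20, 12.

iiiiiiiiiiiiiiiiiiiiiiiuuuuuuuuuuuuuuuuuuuudddddddddddd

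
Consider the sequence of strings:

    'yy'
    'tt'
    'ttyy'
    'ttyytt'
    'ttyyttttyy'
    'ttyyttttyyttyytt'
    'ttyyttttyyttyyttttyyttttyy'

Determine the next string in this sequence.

From term 3 onward, concatenate the last term with the second-to-last: tt·yy = ttyy, ttyy·tt = ttyytt, …
Continuing: ttyyttttyyttyyttttyyttttyy · ttyyttttyyttyytt gives term 8.

ttyyttttyyttyyttttyyttttyyttyyttttyyttyytt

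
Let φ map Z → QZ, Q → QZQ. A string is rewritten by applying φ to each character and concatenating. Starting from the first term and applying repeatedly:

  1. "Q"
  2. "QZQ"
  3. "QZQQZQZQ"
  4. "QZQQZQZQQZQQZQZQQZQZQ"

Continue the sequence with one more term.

QZQQZQZQQZQQZQZQQZQZQQZQQZQZQQZQQZQZQQZQZQQZQQZQZQQZQZQ

Replace each of the 21 characters of QZQQZQZQQZQQZQZQQZQZQ in place — QZQ QZ QZQ QZQ QZ QZQ QZ QZQ QZQ QZ QZQ QZQ QZ QZQ QZ QZQ QZQ QZ QZQ QZ QZQ — and concatenate.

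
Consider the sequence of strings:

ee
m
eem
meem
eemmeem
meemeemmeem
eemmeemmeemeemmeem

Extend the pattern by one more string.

Each term (from the third on) is the two preceding terms concatenated in order: term 3 = ee·m = eem.
Continuing: meemeemmeem · eemmeemmeemeemmeem gives term 8.

meemeemmeemeemmeemmeemeemmeem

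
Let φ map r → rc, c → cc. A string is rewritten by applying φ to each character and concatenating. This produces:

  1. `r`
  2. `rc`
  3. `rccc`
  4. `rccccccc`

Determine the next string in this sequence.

Rewriting each symbol of rccccccc: r→rc, c→cc, c→cc, c→cc, c→cc, c→cc, c→cc, c→cc, which concatenates to rc cc cc cc cc cc cc cc.

rccccccccccccccc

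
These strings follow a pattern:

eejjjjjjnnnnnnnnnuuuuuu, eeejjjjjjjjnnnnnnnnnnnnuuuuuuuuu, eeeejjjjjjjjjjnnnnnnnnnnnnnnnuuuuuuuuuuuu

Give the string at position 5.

Term n consists of n e's, followed by 2n+2 j's, followed by 3n+3 n's, followed by 3n u's, where the shown terms are n = 2, 3, 4.
At n = 6 the blocks have lengths 6, 14, 21, 18.

eeeeeejjjjjjjjjjjjjjnnnnnnnnnnnnnnnnnnnnnuuuuuuuuuuuuuuuuuu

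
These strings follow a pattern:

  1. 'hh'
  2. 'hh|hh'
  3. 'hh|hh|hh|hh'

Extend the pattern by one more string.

hh|hh|hh|hh|hh|hh|hh|hh

s(k+1) = s(k)·|·s(k) — each term doubles the last with '|' between the halves.
One more doubling of hh|hh|hh|hh gives the answer.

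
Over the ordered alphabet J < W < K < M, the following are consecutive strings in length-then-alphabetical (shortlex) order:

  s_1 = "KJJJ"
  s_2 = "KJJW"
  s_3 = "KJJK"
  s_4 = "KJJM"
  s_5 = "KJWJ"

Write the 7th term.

KJWK

Continuing the enumeration 2 steps past KJWJ: KJWJ → KJWW → (answer).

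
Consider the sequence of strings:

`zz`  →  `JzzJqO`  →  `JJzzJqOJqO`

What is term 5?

JJJJzzJqOJqOJqOJqO

Every step adds J to the front and JqO to the end of the previous string.
From JJzzJqOJqO, 2 further steps: JJzzJqOJqO → JJJzzJqOJqOJqO → (answer).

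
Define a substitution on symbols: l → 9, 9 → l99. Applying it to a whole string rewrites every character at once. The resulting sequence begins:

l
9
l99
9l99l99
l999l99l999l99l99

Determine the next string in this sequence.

9l99l99l999l99l999l99l99l999l99l999l99l99

φ(l999l99l999l99l99) expands symbol-by-symbol to 9 l99 l99 l99 9 l99 l99 9 l99 l99 l99 9 l99 l99 9 l99 l99; joining the 17 pieces gives the next term.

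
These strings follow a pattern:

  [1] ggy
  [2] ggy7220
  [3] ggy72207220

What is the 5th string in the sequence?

Every step adds 7220 to the end: s(k+1) = s(k)·7220.
From ggy72207220, 2 further steps: ggy72207220 → ggy722072207220 → (answer).

ggy7220722072207220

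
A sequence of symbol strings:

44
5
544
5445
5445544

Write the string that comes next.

54455445445

From term 3 onward, concatenate the last term with the second-to-last: 5·44 = 544, 544·5 = 5445, …
The next term joins 5445544 and 5445.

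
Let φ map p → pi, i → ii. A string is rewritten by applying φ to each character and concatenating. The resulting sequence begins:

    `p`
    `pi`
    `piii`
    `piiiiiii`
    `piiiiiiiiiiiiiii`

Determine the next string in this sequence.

Rewriting the 16 symbols of piiiiiiiiiiiiiii one by one yields pi ii ii ii ii ii ii ii ii ii ii ii ii ii ii ii; concatenated:

piiiiiiiiiiiiiiiiiiiiiiiiiiiiiii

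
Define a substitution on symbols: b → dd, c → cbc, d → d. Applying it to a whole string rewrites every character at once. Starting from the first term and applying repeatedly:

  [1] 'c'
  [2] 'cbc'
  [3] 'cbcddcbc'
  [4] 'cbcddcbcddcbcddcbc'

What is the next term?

Replace each of the 18 characters of cbcddcbcddcbcddcbc in place — cbc dd cbc d d cbc dd cbc d d cbc dd cbc d d cbc dd cbc — and concatenate.

cbcddcbcddcbcddcbcddcbcddcbcddcbcddcbc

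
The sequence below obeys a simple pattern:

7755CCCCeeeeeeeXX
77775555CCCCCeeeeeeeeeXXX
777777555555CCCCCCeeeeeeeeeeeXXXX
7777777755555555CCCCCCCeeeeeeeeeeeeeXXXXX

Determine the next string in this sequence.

77777777775555555555CCCCCCCCeeeeeeeeeeeeeeeXXXXXX

Reading off run lengths: 7 runs 2, 4, 6, 8; 5 runs 2, 4, 6, 8; C runs 4, 5, 6, 7; e runs 7, 9, 11, 13; X runs 2, 3, 4, 5 — each is linear in n, where the shown terms are n = 2, 3, 4, 5.
For the next term, n = 6, so the run lengths are 10, 10, 8, 15, 6.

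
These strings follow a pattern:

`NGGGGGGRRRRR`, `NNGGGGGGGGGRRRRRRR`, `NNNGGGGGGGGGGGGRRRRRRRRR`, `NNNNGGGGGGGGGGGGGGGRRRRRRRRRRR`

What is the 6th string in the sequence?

NNNNNNGGGGGGGGGGGGGGGGGGGGGRRRRRRRRRRRRRRR

Term n consists of n N's, followed by 3n+3 G's, followed by 2n+3 R's (n = 1, 2, …).
For term 6, n = 6, so the run lengths are 6, 21, 15.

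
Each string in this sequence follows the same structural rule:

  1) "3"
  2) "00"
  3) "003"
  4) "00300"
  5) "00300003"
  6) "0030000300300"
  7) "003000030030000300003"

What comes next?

0030000300300003000030030000300300

From term 3 onward, concatenate the last term with the second-to-last: 00·3 = 003, 003·00 = 00300, …
Continuing: 003000030030000300003 · 0030000300300 gives term 8.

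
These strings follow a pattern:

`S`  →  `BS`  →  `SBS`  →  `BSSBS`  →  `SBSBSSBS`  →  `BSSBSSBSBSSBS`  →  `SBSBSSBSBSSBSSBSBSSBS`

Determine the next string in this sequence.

Each term (from the third on) is the two preceding terms concatenated in order: term 3 = S·BS = SBS.
Continuing: BSSBSSBSBSSBS · SBSBSSBSBSSBSSBSBSSBS gives term 8.

BSSBSSBSBSSBSSBSBSSBSBSSBSSBSBSSBS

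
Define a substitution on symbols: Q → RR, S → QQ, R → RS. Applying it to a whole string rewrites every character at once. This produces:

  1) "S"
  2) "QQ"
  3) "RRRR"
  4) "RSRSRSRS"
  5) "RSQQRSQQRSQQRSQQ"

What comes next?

RSQQRRRRRSQQRRRRRSQQRRRRRSQQRRRR

Applying the rule to each of the 16 symbols of RSQQRSQQRSQQRSQQ gives the pieces RS QQ RR RR RS QQ RR RR RS QQ RR RR RS QQ RR RR, which concatenate to the answer.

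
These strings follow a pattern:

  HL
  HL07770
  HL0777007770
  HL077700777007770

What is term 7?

HL077700777007770077700777007770

Every step adds 07770 to the end: s(k+1) = s(k)·07770.
From HL077700777007770, 3 further steps: HL077700777007770 → HL07770077700777007770 → HL0777007770077700777007770 → (answer).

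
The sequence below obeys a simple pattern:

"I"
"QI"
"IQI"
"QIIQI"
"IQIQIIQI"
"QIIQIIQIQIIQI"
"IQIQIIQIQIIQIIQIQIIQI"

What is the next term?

Each term (from the third on) is the two preceding terms concatenated in order: term 3 = I·QI = IQI.
So term 8 is QIIQIIQIQIIQI·IQIQIIQIQIIQIIQIQIIQI.

QIIQIIQIQIIQIIQIQIIQIQIIQIIQIQIIQI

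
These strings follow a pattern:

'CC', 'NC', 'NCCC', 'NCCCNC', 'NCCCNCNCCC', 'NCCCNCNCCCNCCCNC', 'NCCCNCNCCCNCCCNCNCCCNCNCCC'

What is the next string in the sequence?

NCCCNCNCCCNCCCNCNCCCNCNCCCNCCCNCNCCCNCCCNC

This is a Fibonacci-style word recurrence s(k) = s(k−1)·s(k−2): e.g. NC·CC = NCCC.
The next term joins NCCCNCNCCCNCCCNCNCCCNCNCCC and NCCCNCNCCCNCCCNC.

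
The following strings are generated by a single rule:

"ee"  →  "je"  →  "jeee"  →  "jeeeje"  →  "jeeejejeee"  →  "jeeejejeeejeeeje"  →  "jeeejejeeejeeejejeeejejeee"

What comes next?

This is a Fibonacci-style word recurrence s(k) = s(k−1)·s(k−2): e.g. je·ee = jeee.
Continuing: jeeejejeeejeeejejeeejejeee · jeeejejeeejeeeje gives term 8.

jeeejejeeejeeejejeeejejeeejeeejejeeejeeeje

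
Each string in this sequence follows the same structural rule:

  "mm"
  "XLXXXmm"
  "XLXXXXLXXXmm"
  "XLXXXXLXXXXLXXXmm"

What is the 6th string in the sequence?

Every step adds XLXXX at the front: s(k+1) = XLXXX·s(k).
From XLXXXXLXXXXLXXXmm, 2 further steps: XLXXXXLXXXXLXXXmm → XLXXXXLXXXXLXXXXLXXXmm → (answer).

XLXXXXLXXXXLXXXXLXXXXLXXXmm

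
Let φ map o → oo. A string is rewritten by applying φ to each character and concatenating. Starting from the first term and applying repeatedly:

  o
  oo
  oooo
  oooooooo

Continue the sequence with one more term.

Apply φ to oooooooo symbol by symbol: o→oo, o→oo, o→oo, o→oo, o→oo, o→oo, o→oo, o→oo; joined: oo oo oo oo oo oo oo oo.

oooooooooooooooo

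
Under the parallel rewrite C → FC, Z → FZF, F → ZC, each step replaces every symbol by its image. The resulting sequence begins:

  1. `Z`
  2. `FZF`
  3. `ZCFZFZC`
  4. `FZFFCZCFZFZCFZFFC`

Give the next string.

φ(FZFFCZCFZFZCFZFFC) expands symbol-by-symbol to ZC FZF ZC ZC FC FZF FC ZC FZF ZC FZF FC ZC FZF ZC ZC FC; joining the 17 pieces gives the next term.

ZCFZFZCZCFCFZFFCZCFZFZCFZFFCZCFZFZCZCFC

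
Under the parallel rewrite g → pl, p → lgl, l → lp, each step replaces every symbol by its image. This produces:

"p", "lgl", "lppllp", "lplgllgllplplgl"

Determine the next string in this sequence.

lplgllppllplppllplplgllplgllppllp

φ(lplgllgllplplgl) expands symbol-by-symbol to lp lgl lp pl lp lp pl lp lp lgl lp lgl lp pl lp; joining the 15 pieces gives the next term.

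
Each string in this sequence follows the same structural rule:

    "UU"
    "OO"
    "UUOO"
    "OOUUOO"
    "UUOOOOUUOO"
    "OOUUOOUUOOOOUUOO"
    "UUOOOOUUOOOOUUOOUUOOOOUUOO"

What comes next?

Each term (from the third on) is the two preceding terms concatenated in order: term 3 = UU·OO = UUOO.
So term 8 is OOUUOOUUOOOOUUOO·UUOOOOUUOOOOUUOOUUOOOOUUOO.

OOUUOOUUOOOOUUOOUUOOOOUUOOOOUUOOUUOOOOUUOO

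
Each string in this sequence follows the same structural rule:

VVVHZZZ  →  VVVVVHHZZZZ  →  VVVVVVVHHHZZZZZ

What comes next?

VVVVVVVVVHHHHZZZZZZ

Reading off run lengths: V runs 3, 5, 7; H runs 1, 2, 3; Z runs 3, 4, 5 — each is linear in n, where the shown terms are n = 2, 3, 4.
At n = 5 the blocks have lengths 9, 4, 6.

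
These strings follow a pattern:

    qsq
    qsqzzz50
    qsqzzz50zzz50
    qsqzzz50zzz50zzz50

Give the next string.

The strings grow by a fixed suffix zzz50 each time.
Applying this once more to qsqzzz50zzz50zzz50:

qsqzzz50zzz50zzz50zzz50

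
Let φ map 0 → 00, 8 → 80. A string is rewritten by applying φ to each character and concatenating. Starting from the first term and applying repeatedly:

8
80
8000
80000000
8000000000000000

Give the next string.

80000000000000000000000000000000

Replace each of the 16 characters of 8000000000000000 in place — 80 00 00 00 00 00 00 00 00 00 00 00 00 00 00 00 — and concatenate.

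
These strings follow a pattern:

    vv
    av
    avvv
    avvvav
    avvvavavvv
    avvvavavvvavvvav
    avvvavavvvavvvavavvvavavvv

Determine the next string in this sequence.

avvvavavvvavvvavavvvavavvvavvvavavvvavvvav

From term 3 onward, concatenate the last term with the second-to-last: av·vv = avvv, avvv·av = avvvav, …
The next term joins avvvavavvvavvvavavvvavavvv and avvvavavvvavvvav.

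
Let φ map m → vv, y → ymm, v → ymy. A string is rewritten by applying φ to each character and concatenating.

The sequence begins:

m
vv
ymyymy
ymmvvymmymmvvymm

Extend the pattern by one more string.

ymmvvvvymyymyymmvvvvymmvvvvymyymyymmvvvv

Applying the rule to each of the 16 symbols of ymmvvymmymmvvymm gives the pieces ymm vv vv ymy ymy ymm vv vv ymm vv vv ymy ymy ymm vv vv, which concatenate to the answer.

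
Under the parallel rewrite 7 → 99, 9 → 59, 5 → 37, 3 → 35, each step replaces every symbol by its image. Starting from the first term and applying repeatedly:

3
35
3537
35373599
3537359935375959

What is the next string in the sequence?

Rewriting the 16 symbols of 3537359935375959 one by one yields 35 37 35 99 35 37 59 59 35 37 35 99 37 59 37 59; concatenated:

35373599353759593537359937593759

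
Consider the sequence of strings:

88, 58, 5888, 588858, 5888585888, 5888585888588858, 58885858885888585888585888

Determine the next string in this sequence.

Each term (from the third on) is the previous term followed by the one before it: term 3 = 58·88 = 5888.
Continuing: 58885858885888585888585888 · 5888585888588858 gives term 8.

588858588858885858885858885888585888588858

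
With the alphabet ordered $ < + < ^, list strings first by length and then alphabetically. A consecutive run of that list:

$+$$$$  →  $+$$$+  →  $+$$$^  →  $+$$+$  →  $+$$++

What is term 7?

Continuing the enumeration 2 steps past $+$$++: $+$$++ → $+$$+^ → (answer).

$+$$^$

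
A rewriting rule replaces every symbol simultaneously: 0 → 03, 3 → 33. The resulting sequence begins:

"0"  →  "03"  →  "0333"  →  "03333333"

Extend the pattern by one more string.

0333333333333333

Rewriting each symbol of 03333333: 0→03, 3→33, 3→33, 3→33, 3→33, 3→33, 3→33, 3→33, which concatenates to 03 33 33 33 33 33 33 33.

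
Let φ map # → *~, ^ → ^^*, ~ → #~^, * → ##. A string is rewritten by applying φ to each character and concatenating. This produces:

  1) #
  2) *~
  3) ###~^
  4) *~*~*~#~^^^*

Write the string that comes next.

###~^###~^###~^*~#~^^^*^^*^^*##

Rewriting each symbol of *~*~*~#~^^^*: *→##, ~→#~^, *→##, ~→#~^, *→##, ~→#~^, #→*~, ~→#~^, ^→^^*, ^→^^*, ^→^^*, *→##, which concatenates to ## #~^ ## #~^ ## #~^ *~ #~^ ^^* ^^* ^^* ##.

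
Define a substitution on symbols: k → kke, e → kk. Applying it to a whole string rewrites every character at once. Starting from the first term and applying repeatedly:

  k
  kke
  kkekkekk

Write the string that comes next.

Rewriting each symbol of kkekkekk: k→kke, k→kke, e→kk, k→kke, k→kke, e→kk, k→kke, k→kke, which concatenates to kke kke kk kke kke kk kke kke.

kkekkekkkkekkekkkkekke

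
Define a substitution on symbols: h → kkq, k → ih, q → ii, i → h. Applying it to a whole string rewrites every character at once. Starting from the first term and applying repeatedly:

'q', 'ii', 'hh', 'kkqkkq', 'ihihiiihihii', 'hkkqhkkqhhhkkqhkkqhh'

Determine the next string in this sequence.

Rewriting the 20 symbols of hkkqhkkqhhhkkqhkkqhh one by one yields kkq ih ih ii kkq ih ih ii kkq kkq kkq ih ih ii kkq ih ih ii kkq kkq; concatenated:

kkqihihiikkqihihiikkqkkqkkqihihiikkqihihiikkqkkq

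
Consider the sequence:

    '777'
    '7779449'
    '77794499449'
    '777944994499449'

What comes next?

7779449944994499449

The strings grow by a fixed suffix 9449 each time.
So the next term is 777944994499449·9449.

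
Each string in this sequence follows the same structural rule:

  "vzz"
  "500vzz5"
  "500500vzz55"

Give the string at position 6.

500500500500500vzz55555

Each term wraps the previous one in 500 on the left and 5 on the right.
From 500500vzz55, 3 further steps: 500500vzz55 → 500500500vzz555 → 500500500500vzz5555 → (answer).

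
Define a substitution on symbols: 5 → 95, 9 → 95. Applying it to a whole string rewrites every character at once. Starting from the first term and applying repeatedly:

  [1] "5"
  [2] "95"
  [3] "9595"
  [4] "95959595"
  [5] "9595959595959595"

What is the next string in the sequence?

Rewriting the 16 symbols of 9595959595959595 one by one yields 95 95 95 95 95 95 95 95 95 95 95 95 95 95 95 95; concatenated:

95959595959595959595959595959595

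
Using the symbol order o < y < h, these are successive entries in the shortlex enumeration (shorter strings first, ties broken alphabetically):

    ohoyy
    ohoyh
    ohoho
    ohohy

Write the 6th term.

ohyoo

Advancing 2 positions from ohohy through ohohy → ohohh reaches term 6.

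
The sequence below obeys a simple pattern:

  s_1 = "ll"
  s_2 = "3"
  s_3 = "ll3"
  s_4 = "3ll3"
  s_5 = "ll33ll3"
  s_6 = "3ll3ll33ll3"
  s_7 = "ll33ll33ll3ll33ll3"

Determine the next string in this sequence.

From term 3 onward, concatenate the second-to-last term with the last: ll·3 = ll3, 3·ll3 = 3ll3, …
So term 8 is 3ll3ll33ll3·ll33ll33ll3ll33ll3.

3ll3ll33ll3ll33ll33ll3ll33ll3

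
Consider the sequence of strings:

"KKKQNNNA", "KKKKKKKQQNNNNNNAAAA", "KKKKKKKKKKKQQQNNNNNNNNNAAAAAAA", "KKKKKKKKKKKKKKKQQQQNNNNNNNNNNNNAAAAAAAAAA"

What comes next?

Term n consists of 4n-1 K's, followed by n Q's, followed by 3n N's, followed by 3n-2 A's (n = 1, 2, …).
Setting n = 5 gives 19, 5, 15, 13 characters in each block.

KKKKKKKKKKKKKKKKKKKQQQQQNNNNNNNNNNNNNNNAAAAAAAAAAAAA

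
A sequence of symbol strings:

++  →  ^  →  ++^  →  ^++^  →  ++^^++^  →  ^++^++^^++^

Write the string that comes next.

This is a Fibonacci-style word recurrence s(k) = s(k−2)·s(k−1): e.g. ++·^ = ++^.
The next term joins ++^^++^ and ^++^++^^++^.

++^^++^^++^++^^++^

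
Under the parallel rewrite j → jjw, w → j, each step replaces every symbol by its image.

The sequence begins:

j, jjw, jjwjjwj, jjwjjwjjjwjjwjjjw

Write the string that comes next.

Applying the rule to each of the 17 symbols of jjwjjwjjjwjjwjjjw gives the pieces jjw jjw j jjw jjw j jjw jjw jjw j jjw jjw j jjw jjw jjw j, which concatenate to the answer.

jjwjjwjjjwjjwjjjwjjwjjwjjjwjjwjjjwjjwjjwj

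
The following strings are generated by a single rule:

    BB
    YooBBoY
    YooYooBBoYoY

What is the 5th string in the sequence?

Each term wraps the previous one in Yoo on the left and oY on the right.
From YooYooBBoYoY, 2 further steps: YooYooBBoYoY → YooYooYooBBoYoYoY → (answer).

YooYooYooYooBBoYoYoYoY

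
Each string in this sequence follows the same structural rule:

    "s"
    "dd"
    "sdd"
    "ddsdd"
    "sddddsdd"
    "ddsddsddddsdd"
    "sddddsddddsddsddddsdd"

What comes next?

Each term (from the third on) is the two preceding terms concatenated in order: term 3 = s·dd = sdd.
So term 8 is ddsddsddddsdd·sddddsddddsddsddddsdd.

ddsddsddddsddsddddsddddsddsddddsdd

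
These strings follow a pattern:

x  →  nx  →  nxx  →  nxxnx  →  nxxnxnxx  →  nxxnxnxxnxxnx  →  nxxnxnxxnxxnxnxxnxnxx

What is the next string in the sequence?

This is a Fibonacci-style word recurrence s(k) = s(k−1)·s(k−2): e.g. nx·x = nxx.
So term 8 is nxxnxnxxnxxnxnxxnxnxx·nxxnxnxxnxxnx.

nxxnxnxxnxxnxnxxnxnxxnxxnxnxxnxxnx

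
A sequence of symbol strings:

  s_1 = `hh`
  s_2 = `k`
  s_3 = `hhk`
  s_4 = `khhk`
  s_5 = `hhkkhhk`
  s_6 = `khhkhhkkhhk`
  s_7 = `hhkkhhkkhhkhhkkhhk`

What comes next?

khhkhhkkhhkhhkkhhkkhhkhhkkhhk

This is a Fibonacci-style word recurrence s(k) = s(k−2)·s(k−1): e.g. hh·k = hhk.
The next term joins khhkhhkkhhk and hhkkhhkkhhkhhkkhhk.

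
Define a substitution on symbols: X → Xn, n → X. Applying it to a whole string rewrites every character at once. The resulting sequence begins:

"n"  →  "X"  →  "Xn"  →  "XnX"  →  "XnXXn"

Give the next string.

Rewriting each symbol of XnXXn: X→Xn, n→X, X→Xn, X→Xn, n→X, which concatenates to Xn X Xn Xn X.

XnXXnXnX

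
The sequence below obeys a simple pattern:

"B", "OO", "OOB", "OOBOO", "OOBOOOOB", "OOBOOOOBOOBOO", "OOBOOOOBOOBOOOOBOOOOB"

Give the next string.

This is a Fibonacci-style word recurrence s(k) = s(k−1)·s(k−2): e.g. OO·B = OOB.
Continuing: OOBOOOOBOOBOOOOBOOOOB · OOBOOOOBOOBOO gives term 8.

OOBOOOOBOOBOOOOBOOOOBOOBOOOOBOOBOO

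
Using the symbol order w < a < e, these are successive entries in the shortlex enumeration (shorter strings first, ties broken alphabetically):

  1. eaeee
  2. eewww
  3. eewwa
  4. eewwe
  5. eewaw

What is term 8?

eewew

Continuing the enumeration 3 steps past eewaw: eewaw → eewaa → eewae → (answer).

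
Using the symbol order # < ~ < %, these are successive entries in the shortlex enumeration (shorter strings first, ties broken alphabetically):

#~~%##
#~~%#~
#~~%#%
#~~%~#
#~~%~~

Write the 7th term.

#~~%%#

Advancing 2 positions from #~~%~~ through #~~%~~ → #~~%~% reaches term 7.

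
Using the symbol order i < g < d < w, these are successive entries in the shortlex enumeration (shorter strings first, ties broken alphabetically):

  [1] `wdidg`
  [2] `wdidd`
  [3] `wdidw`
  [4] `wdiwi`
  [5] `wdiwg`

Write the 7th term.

wdiww

Stepping forward 2 times from wdiwg: wdiwg → wdiwd, then the target.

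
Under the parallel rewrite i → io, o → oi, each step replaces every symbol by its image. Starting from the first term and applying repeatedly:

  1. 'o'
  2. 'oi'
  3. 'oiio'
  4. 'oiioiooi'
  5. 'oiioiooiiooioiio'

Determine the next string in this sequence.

oiioiooiiooioiioiooioiiooiioiooi

Applying the rule to each of the 16 symbols of oiioiooiiooioiio gives the pieces oi io io oi io oi oi io io oi oi io oi io io oi, which concatenate to the answer.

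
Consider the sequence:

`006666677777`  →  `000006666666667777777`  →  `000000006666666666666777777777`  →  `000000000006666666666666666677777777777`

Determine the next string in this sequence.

000000000000006666666666666666666667777777777777

Each string has the form 0^{3n-1} 6^{4n+1} 7^{2n+3} (n = 1, 2, …).
Setting n = 5 gives 14, 21, 13 characters in each block.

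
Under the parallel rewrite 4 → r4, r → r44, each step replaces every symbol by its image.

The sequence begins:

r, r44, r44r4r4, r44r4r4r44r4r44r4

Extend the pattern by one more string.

φ(r44r4r4r44r4r44r4) expands symbol-by-symbol to r44 r4 r4 r44 r4 r44 r4 r44 r4 r4 r44 r4 r44 r4 r4 r44 r4; joining the 17 pieces gives the next term.

r44r4r4r44r4r44r4r44r4r4r44r4r44r4r4r44r4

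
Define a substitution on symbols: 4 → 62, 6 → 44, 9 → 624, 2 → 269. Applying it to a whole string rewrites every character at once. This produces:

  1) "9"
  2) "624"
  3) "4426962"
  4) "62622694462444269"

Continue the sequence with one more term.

Replace each of the 17 characters of 62622694462444269 in place — 44 269 44 269 269 44 624 62 62 44 269 62 62 62 269 44 624 — and concatenate.

44269442692694462462624426962626226944624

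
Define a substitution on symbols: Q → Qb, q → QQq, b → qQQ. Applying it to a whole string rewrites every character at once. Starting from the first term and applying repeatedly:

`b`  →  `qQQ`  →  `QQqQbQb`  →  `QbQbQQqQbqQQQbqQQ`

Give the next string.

Rewriting the 17 symbols of QbQbQQqQbqQQQbqQQ one by one yields Qb qQQ Qb qQQ Qb Qb QQq Qb qQQ QQq Qb Qb Qb qQQ QQq Qb Qb; concatenated:

QbqQQQbqQQQbQbQQqQbqQQQQqQbQbQbqQQQQqQbQb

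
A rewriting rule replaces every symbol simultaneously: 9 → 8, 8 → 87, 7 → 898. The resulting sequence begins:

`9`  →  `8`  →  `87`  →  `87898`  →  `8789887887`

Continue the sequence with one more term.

8789887887878988787898

Expanding 8789887887: 8→87, 7→898, 8→87, 9→8, 8→87, 8→87, 7→898, 8→87, 8→87, 7→898. Concatenated: 87 898 87 8 87 87 898 87 87 898.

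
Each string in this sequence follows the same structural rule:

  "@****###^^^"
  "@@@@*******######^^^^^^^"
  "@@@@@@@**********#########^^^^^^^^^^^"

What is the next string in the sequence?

@@@@@@@@@@*************############^^^^^^^^^^^^^^^

Reading off run lengths: @ runs 1, 4, 7; * runs 4, 7, 10; # runs 3, 6, 9; ^ runs 3, 7, 11 — each is linear in n (n = 1, 2, …).
Setting n = 4 gives 10, 13, 12, 15 characters in each block.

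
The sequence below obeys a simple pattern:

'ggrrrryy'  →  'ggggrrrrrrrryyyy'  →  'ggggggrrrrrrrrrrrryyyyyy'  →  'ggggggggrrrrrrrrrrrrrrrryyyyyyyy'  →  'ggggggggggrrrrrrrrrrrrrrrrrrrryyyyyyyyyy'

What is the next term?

Each string has the form g^{2n} r^{4n} y^{2n} (n = 1, 2, …).
For the next term, n = 6, so the run lengths are 12, 24, 12.

ggggggggggggrrrrrrrrrrrrrrrrrrrrrrrryyyyyyyyyyyy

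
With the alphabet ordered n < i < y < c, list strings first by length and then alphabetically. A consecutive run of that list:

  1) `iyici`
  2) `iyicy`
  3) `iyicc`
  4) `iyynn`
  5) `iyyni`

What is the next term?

iyyny

The successor of iyyni increments the rightmost position that isn't already c and resets every position after it to n.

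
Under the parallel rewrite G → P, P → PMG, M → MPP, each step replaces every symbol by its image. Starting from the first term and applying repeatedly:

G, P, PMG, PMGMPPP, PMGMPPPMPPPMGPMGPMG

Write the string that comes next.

φ(PMGMPPPMPPPMGPMGPMG) expands symbol-by-symbol to PMG MPP P MPP PMG PMG PMG MPP PMG PMG PMG MPP P PMG MPP P PMG MPP P; joining the 19 pieces gives the next term.

PMGMPPPMPPPMGPMGPMGMPPPMGPMGPMGMPPPPMGMPPPPMGMPPP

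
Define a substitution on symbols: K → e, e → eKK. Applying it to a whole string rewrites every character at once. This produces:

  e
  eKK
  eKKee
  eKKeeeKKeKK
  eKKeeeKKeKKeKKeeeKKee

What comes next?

Rewriting the 21 symbols of eKKeeeKKeKKeKKeeeKKee one by one yields eKK e e eKK eKK eKK e e eKK e e eKK e e eKK eKK eKK e e eKK eKK; concatenated:

eKKeeeKKeKKeKKeeeKKeeeKKeeeKKeKKeKKeeeKKeKK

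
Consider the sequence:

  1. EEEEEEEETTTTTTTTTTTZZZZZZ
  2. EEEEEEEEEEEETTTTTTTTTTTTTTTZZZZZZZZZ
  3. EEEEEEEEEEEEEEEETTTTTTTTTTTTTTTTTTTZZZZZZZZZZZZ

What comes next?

Each string has the form E^{4n} T^{4n+3} Z^{3n}, where the shown terms are n = 2, 3, 4.
For the next term, n = 5, so the run lengths are 20, 23, 15.

EEEEEEEEEEEEEEEEEEEETTTTTTTTTTTTTTTTTTTTTTTZZZZZZZZZZZZZZZ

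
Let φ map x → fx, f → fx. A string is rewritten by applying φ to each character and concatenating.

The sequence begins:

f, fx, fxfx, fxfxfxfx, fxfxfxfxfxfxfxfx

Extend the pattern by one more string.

φ(fxfxfxfxfxfxfxfx) expands symbol-by-symbol to fx fx fx fx fx fx fx fx fx fx fx fx fx fx fx fx; joining the 16 pieces gives the next term.

fxfxfxfxfxfxfxfxfxfxfxfxfxfxfxfx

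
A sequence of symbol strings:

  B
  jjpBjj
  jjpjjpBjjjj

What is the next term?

Each term wraps the previous one in jjp on the left and jj on the right.
So the next term is jjp·jjpjjpBjjjj·jj.

jjpjjpjjpBjjjjjj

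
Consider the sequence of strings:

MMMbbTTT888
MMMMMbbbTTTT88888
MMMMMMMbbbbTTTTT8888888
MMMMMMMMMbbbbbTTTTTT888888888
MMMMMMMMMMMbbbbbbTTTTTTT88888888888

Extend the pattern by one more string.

MMMMMMMMMMMMMbbbbbbbTTTTTTTT8888888888888

Reading off run lengths: M runs 3, 5, 7, 9, 11; b runs 2, 3, 4, 5, 6; T runs 3, 4, 5, 6, 7; 8 runs 3, 5, 7, 9, 11 — each is linear in n (n = 1, 2, …).
Setting n = 6 gives 13, 7, 8, 13 characters in each block.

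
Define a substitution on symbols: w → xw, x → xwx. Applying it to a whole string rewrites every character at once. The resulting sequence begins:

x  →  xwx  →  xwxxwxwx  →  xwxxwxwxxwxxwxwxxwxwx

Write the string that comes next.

Rewriting the 21 symbols of xwxxwxwxxwxxwxwxxwxwx one by one yields xwx xw xwx xwx xw xwx xw xwx xwx xw xwx xwx xw xwx xw xwx xwx xw xwx xw xwx; concatenated:

xwxxwxwxxwxxwxwxxwxwxxwxxwxwxxwxxwxwxxwxwxxwxxwxwxxwxwx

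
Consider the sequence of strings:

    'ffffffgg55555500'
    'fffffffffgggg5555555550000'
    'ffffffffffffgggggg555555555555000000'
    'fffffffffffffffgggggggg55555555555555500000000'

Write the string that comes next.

ffffffffffffffffffgggggggggg5555555555555555550000000000

Each string has the form f^{3n} g^{2n-2} 5^{3n} 0^{2n-2}, where the shown terms are n = 2, 3, 4, 5.
At n = 6 the blocks have lengths 18, 10, 18, 10.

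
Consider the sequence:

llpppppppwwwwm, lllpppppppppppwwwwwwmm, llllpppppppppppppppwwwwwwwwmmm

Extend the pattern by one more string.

Term n consists of n l's, followed by 4n-1 p's, followed by 2n w's, followed by n-1 m's, where the shown terms are n = 2, 3, 4.
At n = 5 the blocks have lengths 5, 19, 10, 4.

lllllpppppppppppppppppppwwwwwwwwwwmmmm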